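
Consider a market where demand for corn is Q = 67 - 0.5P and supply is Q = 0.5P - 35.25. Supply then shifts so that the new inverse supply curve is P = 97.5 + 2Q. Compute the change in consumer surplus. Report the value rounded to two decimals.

-168.75

Rewriting demand in inverse form: P = 134 - 2Q.
Rewriting supply in inverse form: P = 70.5 + 2Q.
Initial equilibrium: Q_0 = 15.875, P_0 = 102.25; CS_0 = (1/2)(15.875)(31.75) = 252.0156, PS_0 = (1/2)(15.875)(31.75) = 252.0156.
New equilibrium: 134 - 2Q = 97.5 + 2Q gives Q_1 = 9.125, P_1 = 115.75; CS_1 = 83.2656, PS_1 = 83.2656.
Change in consumer surplus = 83.2656 - 252.0156 = -168.75.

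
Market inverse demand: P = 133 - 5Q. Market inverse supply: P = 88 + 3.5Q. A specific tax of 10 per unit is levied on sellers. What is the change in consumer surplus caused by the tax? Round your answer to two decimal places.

-27.68

Pre-tax equilibrium: 133 - 5Q = 88 + 3.5Q gives Q* = 5.2941, P* = 106.5294.
A tax on sellers shifts supply up by 10: 133 - 5Q = 88 + 3.5Q + 10, so Q_t = 4.1176. Buyers pay P_b = 112.4118; sellers receive P_s = P_b - 10 = 102.4118.
CS falls from (1/2)(5.2941)(26.4706) = 70.0692 to (1/2)(4.1176)(20.5882) = 42.3875, a change of -27.6817.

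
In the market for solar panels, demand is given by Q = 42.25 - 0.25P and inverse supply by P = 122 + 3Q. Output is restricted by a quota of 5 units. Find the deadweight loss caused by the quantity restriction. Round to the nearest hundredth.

Rewriting demand in inverse form: P = 169 - 4Q.
Without the quota, 169 - 4Q = 122 + 3Q gives Q* = 6.7143.
At Q = 5 the demand price is 169 - 4(5) = 149 and the supply price is 122 + 3(5) = 137.
Deadweight loss is the triangle between the curves from 5 to 6.7143: (1/2)(149 - 137)(6.7143 - 5) = 10.2857.

10.29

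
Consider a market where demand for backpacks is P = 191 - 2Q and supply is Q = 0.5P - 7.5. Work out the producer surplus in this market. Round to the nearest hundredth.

Rewriting supply in inverse form: P = 15 + 2Q.
Equilibrium: 191 - 2Q = 15 + 2Q, so Q* = 44 and P* = 103.
PS is the area between P* and the supply curve from 0 to Q*: (1/2)(44)(88) = 1936.

1936.00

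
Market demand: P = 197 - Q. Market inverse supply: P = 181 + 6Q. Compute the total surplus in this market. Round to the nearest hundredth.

Equilibrium: 197 - Q = 181 + 6Q, so Q* = 2.2857 and P* = 194.7143.
CS = (1/2)(2.2857)(2.2857) = 2.6122 and PS = (1/2)(2.2857)(13.7143) = 15.6735, so total surplus = 18.2857.

18.29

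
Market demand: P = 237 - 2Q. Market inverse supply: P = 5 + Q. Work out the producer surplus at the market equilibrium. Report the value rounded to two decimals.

Set 237 - 2Q = 5 + Q, which gives 232 = 3Q, so Q* = 77.3333 and P* = 237 - 2(77.3333) = 82.3333.
Producer surplus is the triangle above supply below P*: (1/2)(77.3333)(82.3333 - 5) = (1/2)(77.3333)(77.3333) = 2990.2222.

2990.22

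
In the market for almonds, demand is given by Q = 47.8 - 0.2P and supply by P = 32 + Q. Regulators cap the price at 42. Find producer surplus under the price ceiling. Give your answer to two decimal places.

Rewriting demand in inverse form: P = 239 - 5Q.
Free-market equilibrium: 239 - 5Q = 32 + Q gives Q* = 34.5, P* = 66.5.
At P = 42, sellers supply (42 - 32)/1 = 10 while buyers want more, so the quantity traded is 10 at price 42.
PS is the triangle above supply below 42: (1/2)(10)(42 - 32) = 50.

50.00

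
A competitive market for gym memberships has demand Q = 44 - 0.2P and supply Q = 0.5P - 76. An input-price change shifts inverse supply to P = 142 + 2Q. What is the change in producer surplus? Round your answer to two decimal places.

29.80

Rewriting demand in inverse form: P = 220 - 5Q.
Rewriting supply in inverse form: P = 152 + 2Q.
Initial equilibrium: Q_0 = 9.7143, P_0 = 171.4286; CS_0 = (1/2)(9.7143)(48.5714) = 235.9184, PS_0 = (1/2)(9.7143)(19.4286) = 94.3673.
New equilibrium: 220 - 5Q = 142 + 2Q gives Q_1 = 11.1429, P_1 = 164.2857; CS_1 = 310.4082, PS_1 = 124.1633.
Change in producer surplus = 124.1633 - 94.3673 = 29.7959.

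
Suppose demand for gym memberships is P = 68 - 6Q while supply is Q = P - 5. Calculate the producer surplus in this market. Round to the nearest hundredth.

Rewriting supply in inverse form: P = 5 + Q.
Set 68 - 6Q = 5 + Q, which gives 63 = 7Q, so Q* = 9 and P* = 68 - 6(9) = 14.
Producer surplus is the triangle above supply below P*: (1/2)(9)(14 - 5) = (1/2)(9)(9) = 40.5.

40.50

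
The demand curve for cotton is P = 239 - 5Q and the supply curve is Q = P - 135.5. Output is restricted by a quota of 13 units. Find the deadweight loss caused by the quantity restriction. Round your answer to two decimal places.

54.19

Rewriting supply in inverse form: P = 135.5 + Q.
Unrestricted equilibrium: Q* = (239 - 135.5)/(5 + 1) = 17.25.
At Q = 13 the demand price is 239 - 5(13) = 174 and the supply price is 135.5 + (13) = 148.5.
Deadweight loss is the triangle between the curves from 13 to 17.25: (1/2)(174 - 148.5)(17.25 - 13) = 54.1875.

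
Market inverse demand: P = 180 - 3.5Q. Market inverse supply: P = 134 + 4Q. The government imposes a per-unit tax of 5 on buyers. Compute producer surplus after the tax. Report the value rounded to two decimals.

59.77

Without the tax, 180 - 3.5Q = 134 + 4Q so Q* = 6.1333 and P* = 158.5333.
A tax on buyers shifts demand down by 5: (180 - 5) - 3.5Q = 134 + 4Q, so Q_t = 5.4667. Buyers pay P_b = 160.8667; sellers receive P_s = P_b - 5 = 155.8667.
Producer surplus is the triangle above supply below P_s: (1/2)(5.4667)(155.8667 - 134) = 59.7689.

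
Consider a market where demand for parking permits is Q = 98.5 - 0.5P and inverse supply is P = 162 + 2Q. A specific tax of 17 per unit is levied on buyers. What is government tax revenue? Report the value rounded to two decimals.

Rewriting demand in inverse form: P = 197 - 2Q.
Pre-tax equilibrium: 197 - 2Q = 162 + 2Q gives Q* = 8.75, P* = 179.5.
With the tax, buyers' net willingness to pay falls by 17: (197 - 17) - 2Q = 162 + 2Q, so Q_t = 4.5. Buyers pay P_b = 188; sellers receive P_s = P_b - 17 = 171.
Tax revenue = t x Q_t = 17 x 4.5 = 76.5.

76.50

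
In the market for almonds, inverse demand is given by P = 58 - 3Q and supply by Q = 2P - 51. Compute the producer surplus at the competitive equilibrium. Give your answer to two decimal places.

Rewriting supply in inverse form: P = 25.5 + 0.5Q.
Equilibrium: 58 - 3Q = 25.5 + 0.5Q, so Q* = 9.2857 and P* = 30.1429.
PS is the area between P* and the supply curve from 0 to Q*: (1/2)(9.2857)(4.6429) = 21.5561.

21.56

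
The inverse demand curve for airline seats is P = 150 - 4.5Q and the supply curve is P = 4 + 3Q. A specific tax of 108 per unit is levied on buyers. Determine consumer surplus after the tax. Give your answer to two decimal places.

Pre-tax equilibrium: 150 - 4.5Q = 4 + 3Q gives Q* = 19.4667, P* = 62.4.
With the tax, buyers' net willingness to pay falls by 108: (150 - 108) - 4.5Q = 4 + 3Q, so Q_t = 5.0667. Buyers pay P_b = 127.2; sellers receive P_s = P_b - 108 = 19.2.
CS = (1/2)(Q_t)(150 - P_b) = (1/2)(5.0667)(22.8) = 57.76.

57.76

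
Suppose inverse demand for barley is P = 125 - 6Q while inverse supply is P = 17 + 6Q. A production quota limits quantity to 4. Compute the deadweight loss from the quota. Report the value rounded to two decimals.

150.00

Unrestricted equilibrium: Q* = (125 - 17)/(6 + 6) = 9.
At Q = 4 the demand price is 125 - 6(4) = 101 and the supply price is 17 + 6(4) = 41.
DWL = (1/2)(gap between curves at 4) x (Q* - 4) = (1/2)(60)(5) = 150.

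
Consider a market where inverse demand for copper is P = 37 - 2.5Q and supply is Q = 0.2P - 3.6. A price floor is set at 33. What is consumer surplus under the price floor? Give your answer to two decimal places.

3.20

Rewriting supply in inverse form: P = 18 + 5Q.
Without the control, 37 - 2.5Q = 18 + 5Q so Q* = 2.5333 and P* = 30.6667.
At P = 33, buyers demand (37 - 33)/2.5 = 1.6 while sellers would supply more, so the quantity traded is 1.6 at price 33.
CS is the triangle under demand above 33: (1/2)(1.6)(37 - 33) = 3.2.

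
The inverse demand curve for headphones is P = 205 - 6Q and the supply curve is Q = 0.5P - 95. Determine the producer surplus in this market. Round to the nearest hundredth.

Rewriting supply in inverse form: P = 190 + 2Q.
Set 205 - 6Q = 190 + 2Q, which gives 15 = 8Q, so Q* = 1.875 and P* = 205 - 6(1.875) = 193.75.
Producer surplus is the triangle above supply below P*: (1/2)(1.875)(193.75 - 190) = (1/2)(1.875)(3.75) = 3.5156.

3.52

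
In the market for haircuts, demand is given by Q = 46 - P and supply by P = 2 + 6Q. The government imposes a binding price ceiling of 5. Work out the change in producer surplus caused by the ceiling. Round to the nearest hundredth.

-117.78

Rewriting demand in inverse form: P = 46 - Q.
Without the control, 46 - Q = 2 + 6Q so Q* = 6.2857 and P* = 39.7143.
At the ceiling price 5, quantity supplied is (5 - 2)/6 = 0.5; supply is the short side, so Q = 0.5 trades at P = 5.
PS goes from (1/2)(6.2857)(37.7143) = 118.5306 to 0.75 (computed as (5 - 2)(0.5) - (1/2)(6)(0.5)^2), a change of -117.7806.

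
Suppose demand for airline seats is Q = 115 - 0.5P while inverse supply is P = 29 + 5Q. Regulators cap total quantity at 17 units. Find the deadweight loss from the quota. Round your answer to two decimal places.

Rewriting demand in inverse form: P = 230 - 2Q.
Without the quota, 230 - 2Q = 29 + 5Q gives Q* = 28.7143.
At Q = 17 the demand price is 230 - 2(17) = 196 and the supply price is 29 + 5(17) = 114.
Deadweight loss is the triangle between the curves from 17 to 28.7143: (1/2)(196 - 114)(28.7143 - 17) = 480.2857.

480.29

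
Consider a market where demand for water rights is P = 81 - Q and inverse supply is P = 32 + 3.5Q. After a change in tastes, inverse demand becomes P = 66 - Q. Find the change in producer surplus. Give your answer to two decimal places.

Initial equilibrium: Q_0 = 10.8889, P_0 = 70.1111; CS_0 = (1/2)(10.8889)(10.8889) = 59.284, PS_0 = (1/2)(10.8889)(38.1111) = 207.4938.
New equilibrium: 66 - Q = 32 + 3.5Q gives Q_1 = 7.5556, P_1 = 58.4444; CS_1 = 28.5432, PS_1 = 99.9012.
Change in producer surplus = 99.9012 - 207.4938 = -107.5926.

-107.59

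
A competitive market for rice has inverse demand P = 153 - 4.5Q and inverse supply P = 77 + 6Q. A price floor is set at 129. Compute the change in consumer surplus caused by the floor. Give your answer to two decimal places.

-53.88

Free-market equilibrium: 153 - 4.5Q = 77 + 6Q gives Q* = 7.2381, P* = 120.4286.
At P = 129, buyers demand (153 - 129)/4.5 = 5.3333 while sellers would supply more, so the quantity traded is 5.3333 at price 129.
CS goes from (1/2)(7.2381)(32.5714) = 117.8776 to 64 (computed as (153 - 129)(5.3333) - (1/2)(4.5)(5.3333)^2), a change of -53.8776.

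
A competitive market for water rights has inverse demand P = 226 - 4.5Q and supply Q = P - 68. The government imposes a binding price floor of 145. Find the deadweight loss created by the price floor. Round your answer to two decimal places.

316.45

Rewriting supply in inverse form: P = 68 + Q.
Free-market equilibrium: 226 - 4.5Q = 68 + Q gives Q* = 28.7273, P* = 96.7273.
At P = 145, buyers demand (226 - 145)/4.5 = 18 while sellers would supply more, so the quantity traded is 18 at price 145.
At Q = 18 the demand price is 145 and the supply price is 86. Deadweight loss is the triangle between the curves from 18 to 28.7273: (1/2)(145 - 86)(28.7273 - 18) = 316.4545.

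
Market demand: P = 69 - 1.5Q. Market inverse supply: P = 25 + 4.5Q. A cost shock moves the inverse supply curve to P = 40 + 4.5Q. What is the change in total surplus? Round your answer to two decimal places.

Initial equilibrium: Q_0 = 7.3333, P_0 = 58; CS_0 = (1/2)(7.3333)(11) = 40.3333, PS_0 = (1/2)(7.3333)(33) = 121.
New equilibrium: 69 - 1.5Q = 40 + 4.5Q gives Q_1 = 4.8333, P_1 = 61.75; CS_1 = 17.5208, PS_1 = 52.5625.
Change in total surplus = (17.5208 + 52.5625) - (40.3333 + 121) = -91.25.

-91.25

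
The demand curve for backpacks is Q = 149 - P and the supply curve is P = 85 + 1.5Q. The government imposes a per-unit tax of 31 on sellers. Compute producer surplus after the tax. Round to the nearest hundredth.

Rewriting demand in inverse form: P = 149 - Q.
Without the tax, 149 - Q = 85 + 1.5Q so Q* = 25.6 and P* = 123.4.
With the tax, sellers need 31 more per unit: 149 - Q = 85 + 1.5Q + 31, so Q_t = 13.2. Buyers pay P_b = 135.8; sellers receive P_s = P_b - 31 = 104.8.
Producer surplus is the triangle above supply below P_s: (1/2)(13.2)(104.8 - 85) = 130.68.

130.68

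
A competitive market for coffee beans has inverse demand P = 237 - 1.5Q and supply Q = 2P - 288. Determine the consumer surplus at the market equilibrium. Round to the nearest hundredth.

Rewriting supply in inverse form: P = 144 + 0.5Q.
Equilibrium: 237 - 1.5Q = 144 + 0.5Q, so Q* = 46.5 and P* = 167.25.
The demand choke price is 237, so CS = (1/2)(Q*)(237 - P*) = (1/2)(46.5)(69.75) = 1621.6875.

1621.69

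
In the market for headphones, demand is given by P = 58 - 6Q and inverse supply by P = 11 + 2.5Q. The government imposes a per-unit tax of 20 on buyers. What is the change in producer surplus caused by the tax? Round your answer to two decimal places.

Pre-tax equilibrium: 58 - 6Q = 11 + 2.5Q gives Q* = 5.5294, P* = 24.8235.
With the tax, buyers' net willingness to pay falls by 20: (58 - 20) - 6Q = 11 + 2.5Q, so Q_t = 3.1765. Buyers pay P_b = 38.9412; sellers receive P_s = P_b - 20 = 18.9412.
PS falls from (1/2)(5.5294)(13.8235) = 38.218 to (1/2)(3.1765)(7.9412) = 12.6125, a change of -25.6055.

-25.61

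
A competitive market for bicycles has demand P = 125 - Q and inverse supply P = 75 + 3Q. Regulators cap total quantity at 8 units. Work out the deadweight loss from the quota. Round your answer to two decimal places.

Without the quota, 125 - Q = 75 + 3Q gives Q* = 12.5.
At Q = 8 the demand price is 125 - (8) = 117 and the supply price is 75 + 3(8) = 99.
DWL = (1/2)(gap between curves at 8) x (Q* - 8) = (1/2)(18)(4.5) = 40.5.

40.50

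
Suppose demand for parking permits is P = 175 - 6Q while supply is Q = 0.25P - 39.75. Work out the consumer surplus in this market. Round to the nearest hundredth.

7.68

Rewriting supply in inverse form: P = 159 + 4Q.
Equilibrium: 175 - 6Q = 159 + 4Q, so Q* = 1.6 and P* = 165.4.
The demand choke price is 175, so CS = (1/2)(Q*)(175 - P*) = (1/2)(1.6)(9.6) = 7.68.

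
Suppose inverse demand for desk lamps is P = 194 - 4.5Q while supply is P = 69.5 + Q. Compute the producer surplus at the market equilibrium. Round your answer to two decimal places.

Setting demand equal to supply, 124.5 = 5.5Q, so Q* = 22.6364 and P* = 92.1364.
PS is the area between P* and the supply curve from 0 to Q*: (1/2)(22.6364)(22.6364) = 256.2025.

256.20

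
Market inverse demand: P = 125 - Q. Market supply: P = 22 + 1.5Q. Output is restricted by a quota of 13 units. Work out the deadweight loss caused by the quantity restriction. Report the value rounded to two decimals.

Unrestricted equilibrium: Q* = (125 - 22)/(1 + 1.5) = 41.2.
At Q = 13 the demand price is 125 - (13) = 112 and the supply price is 22 + 1.5(13) = 41.5.
Deadweight loss is the triangle between the curves from 13 to 41.2: (1/2)(112 - 41.5)(41.2 - 13) = 994.05.

994.05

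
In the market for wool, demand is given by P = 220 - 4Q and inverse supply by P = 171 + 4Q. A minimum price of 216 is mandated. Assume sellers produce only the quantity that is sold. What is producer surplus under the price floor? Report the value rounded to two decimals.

Without the control, 220 - 4Q = 171 + 4Q so Q* = 6.125 and P* = 195.5.
At the floor price 216, quantity demanded is (220 - 216)/4 = 1; demand is the short side, so Q = 1 trades at P = 216.
The supply price at Q = 1 is 175. PS is the trapezoid between 216 and supply over [0, 1]: (1/2)[(216 - 171) + (216 - 175)](1) = 43.

43.00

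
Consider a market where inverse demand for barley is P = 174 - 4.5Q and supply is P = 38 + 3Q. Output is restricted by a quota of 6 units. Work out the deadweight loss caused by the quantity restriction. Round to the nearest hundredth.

Without the quota, 174 - 4.5Q = 38 + 3Q gives Q* = 18.1333.
At Q = 6 the demand price is 174 - 4.5(6) = 147 and the supply price is 38 + 3(6) = 56.
DWL = (1/2)(gap between curves at 6) x (Q* - 6) = (1/2)(91)(12.1333) = 552.0667.

552.07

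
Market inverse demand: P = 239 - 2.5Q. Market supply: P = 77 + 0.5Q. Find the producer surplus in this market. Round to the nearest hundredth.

Set 239 - 2.5Q = 77 + 0.5Q, which gives 162 = 3Q, so Q* = 54 and P* = 239 - 2.5(54) = 104.
PS is the area between P* and the supply curve from 0 to Q*: (1/2)(54)(27) = 729.

729.00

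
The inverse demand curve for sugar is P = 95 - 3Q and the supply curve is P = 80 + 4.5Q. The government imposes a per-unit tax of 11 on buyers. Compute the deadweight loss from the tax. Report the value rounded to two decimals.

Without the tax, 95 - 3Q = 80 + 4.5Q so Q* = 2 and P* = 89.
With the tax, buyers' net willingness to pay falls by 11: (95 - 11) - 3Q = 80 + 4.5Q, so Q_t = 0.5333. Buyers pay P_b = 93.4; sellers receive P_s = P_b - 11 = 82.4.
The welfare triangle lost has base Q* - Q_t = 1.4667 and height t = 11, so DWL = (1/2)(1.4667)(11) = 8.0667.

8.07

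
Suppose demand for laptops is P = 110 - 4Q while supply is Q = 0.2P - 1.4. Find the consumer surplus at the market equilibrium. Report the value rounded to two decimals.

261.95

Rewriting supply in inverse form: P = 7 + 5Q.
Setting demand equal to supply, 103 = 9Q, so Q* = 11.4444 and P* = 64.2222.
Consumer surplus is the triangle under demand above P*: (1/2)(11.4444)(110 - 64.2222) = (1/2)(11.4444)(45.7778) = 261.9506.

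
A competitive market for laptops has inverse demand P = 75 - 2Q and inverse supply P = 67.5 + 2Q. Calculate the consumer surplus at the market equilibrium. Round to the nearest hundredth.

3.52

Equilibrium: 75 - 2Q = 67.5 + 2Q, so Q* = 1.875 and P* = 71.25.
CS is the area between the demand curve and P* from 0 to Q*: (1/2)(1.875)(3.75) = 3.5156.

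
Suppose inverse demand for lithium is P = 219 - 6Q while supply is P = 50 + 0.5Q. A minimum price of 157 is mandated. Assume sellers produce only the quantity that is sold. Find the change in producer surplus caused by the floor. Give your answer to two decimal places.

909.97

Without the control, 219 - 6Q = 50 + 0.5Q so Q* = 26 and P* = 63.
At P = 157, buyers demand (219 - 157)/6 = 10.3333 while sellers would supply more, so the quantity traded is 10.3333 at price 157.
PS goes from (1/2)(26)(13) = 169 to 1078.9722 (computed as (157 - 50)(10.3333) - (1/2)(0.5)(10.3333)^2), a change of 909.9722.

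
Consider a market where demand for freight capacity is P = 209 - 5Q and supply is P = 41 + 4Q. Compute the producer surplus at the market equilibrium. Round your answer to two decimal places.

696.89

Setting demand equal to supply, 168 = 9Q, so Q* = 18.6667 and P* = 115.6667.
Producer surplus is the triangle above supply below P*: (1/2)(18.6667)(115.6667 - 41) = (1/2)(18.6667)(74.6667) = 696.8889.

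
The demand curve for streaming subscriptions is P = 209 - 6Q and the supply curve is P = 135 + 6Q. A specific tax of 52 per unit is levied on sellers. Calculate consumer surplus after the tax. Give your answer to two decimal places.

Pre-tax equilibrium: 209 - 6Q = 135 + 6Q gives Q* = 6.1667, P* = 172.
With the tax, sellers need 52 more per unit: 209 - 6Q = 135 + 6Q + 52, so Q_t = 1.8333. Buyers pay P_b = 198; sellers receive P_s = P_b - 52 = 146.
CS = (1/2)(Q_t)(209 - P_b) = (1/2)(1.8333)(11) = 10.0833.

10.08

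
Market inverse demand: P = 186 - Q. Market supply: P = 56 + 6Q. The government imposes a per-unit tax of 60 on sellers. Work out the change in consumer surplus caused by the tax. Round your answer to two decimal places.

-122.45

Pre-tax equilibrium: 186 - Q = 56 + 6Q gives Q* = 18.5714, P* = 167.4286.
With the tax, sellers need 60 more per unit: 186 - Q = 56 + 6Q + 60, so Q_t = 10. Buyers pay P_b = 176; sellers receive P_s = P_b - 60 = 116.
Consumers lose the trapezoid between P* and P_b out to Q_t plus the triangle from Q_t to Q*: change in CS = 50 - 172.449 = -122.449.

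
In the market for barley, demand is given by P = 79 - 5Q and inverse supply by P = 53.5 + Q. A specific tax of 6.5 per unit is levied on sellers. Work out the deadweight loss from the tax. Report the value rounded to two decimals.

3.52

Without the tax, 79 - 5Q = 53.5 + Q so Q* = 4.25 and P* = 57.75.
With the tax, sellers need 6.5 more per unit: 79 - 5Q = 53.5 + Q + 6.5, so Q_t = 3.1667. Buyers pay P_b = 63.1667; sellers receive P_s = P_b - 6.5 = 56.6667.
The welfare triangle lost has base Q* - Q_t = 1.0833 and height t = 6.5, so DWL = (1/2)(1.0833)(6.5) = 3.5208.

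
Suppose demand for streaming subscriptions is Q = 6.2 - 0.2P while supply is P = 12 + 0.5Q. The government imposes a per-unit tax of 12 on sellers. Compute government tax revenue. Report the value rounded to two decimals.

15.27

Rewriting demand in inverse form: P = 31 - 5Q.
Pre-tax equilibrium: 31 - 5Q = 12 + 0.5Q gives Q* = 3.4545, P* = 13.7273.
A tax on sellers shifts supply up by 12: 31 - 5Q = 12 + 0.5Q + 12, so Q_t = 1.2727. Buyers pay P_b = 24.6364; sellers receive P_s = P_b - 12 = 12.6364.
Tax revenue = t x Q_t = 12 x 1.2727 = 15.2727.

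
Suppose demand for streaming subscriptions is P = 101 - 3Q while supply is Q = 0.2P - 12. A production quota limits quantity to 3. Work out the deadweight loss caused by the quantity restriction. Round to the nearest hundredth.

Rewriting supply in inverse form: P = 60 + 5Q.
Unrestricted equilibrium: Q* = (101 - 60)/(3 + 5) = 5.125.
At Q = 3 the demand price is 101 - 3(3) = 92 and the supply price is 60 + 5(3) = 75.
Deadweight loss is the triangle between the curves from 3 to 5.125: (1/2)(92 - 75)(5.125 - 3) = 18.0625.

18.06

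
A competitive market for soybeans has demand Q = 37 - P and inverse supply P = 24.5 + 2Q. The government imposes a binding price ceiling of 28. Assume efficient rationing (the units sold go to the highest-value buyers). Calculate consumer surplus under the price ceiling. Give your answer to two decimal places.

14.22

Rewriting demand in inverse form: P = 37 - Q.
Without the control, 37 - Q = 24.5 + 2Q so Q* = 4.1667 and P* = 32.8333.
At P = 28, sellers supply (28 - 24.5)/2 = 1.75 while buyers want more, so the quantity traded is 1.75 at price 28.
The demand price at Q = 1.75 is 35.25. CS is the trapezoid between demand and 28 over [0, 1.75]: (1/2)[(37 - 28) + (35.25 - 28)](1.75) = 14.2188.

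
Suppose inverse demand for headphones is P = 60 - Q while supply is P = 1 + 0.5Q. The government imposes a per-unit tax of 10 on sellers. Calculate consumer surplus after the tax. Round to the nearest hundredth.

533.56

Pre-tax equilibrium: 60 - Q = 1 + 0.5Q gives Q* = 39.3333, P* = 20.6667.
A tax on sellers shifts supply up by 10: 60 - Q = 1 + 0.5Q + 10, so Q_t = 32.6667. Buyers pay P_b = 27.3333; sellers receive P_s = P_b - 10 = 17.3333.
CS = (1/2)(Q_t)(60 - P_b) = (1/2)(32.6667)(32.6667) = 533.5556.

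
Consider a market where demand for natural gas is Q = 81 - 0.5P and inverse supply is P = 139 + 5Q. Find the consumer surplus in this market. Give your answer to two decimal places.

Rewriting demand in inverse form: P = 162 - 2Q.
Setting demand equal to supply, 23 = 7Q, so Q* = 3.2857 and P* = 155.4286.
Consumer surplus is the triangle under demand above P*: (1/2)(3.2857)(162 - 155.4286) = (1/2)(3.2857)(6.5714) = 10.7959.

10.80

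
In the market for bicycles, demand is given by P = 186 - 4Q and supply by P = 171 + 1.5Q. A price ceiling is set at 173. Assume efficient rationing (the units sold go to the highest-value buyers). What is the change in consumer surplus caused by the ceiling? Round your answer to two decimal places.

Free-market equilibrium: 186 - 4Q = 171 + 1.5Q gives Q* = 2.7273, P* = 175.0909.
At P = 173, sellers supply (173 - 171)/1.5 = 1.3333 while buyers want more, so the quantity traded is 1.3333 at price 173.
CS goes from (1/2)(2.7273)(10.9091) = 14.876 to 13.7778 (computed as (186 - 173)(1.3333) - (1/2)(4)(1.3333)^2), a change of -1.0983.

-1.10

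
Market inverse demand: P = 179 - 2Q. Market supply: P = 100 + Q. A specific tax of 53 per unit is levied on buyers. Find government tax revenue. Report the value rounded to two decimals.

Pre-tax equilibrium: 179 - 2Q = 100 + Q gives Q* = 26.3333, P* = 126.3333.
A tax on buyers shifts demand down by 53: (179 - 53) - 2Q = 100 + Q, so Q_t = 8.6667. Buyers pay P_b = 161.6667; sellers receive P_s = P_b - 53 = 108.6667.
Tax revenue = t x Q_t = 53 x 8.6667 = 459.3333.

459.33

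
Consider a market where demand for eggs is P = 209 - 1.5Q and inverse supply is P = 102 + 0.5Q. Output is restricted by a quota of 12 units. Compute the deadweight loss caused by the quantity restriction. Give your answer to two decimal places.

1722.25

Without the quota, 209 - 1.5Q = 102 + 0.5Q gives Q* = 53.5.
At Q = 12 the demand price is 209 - 1.5(12) = 191 and the supply price is 102 + 0.5(12) = 108.
DWL = (1/2)(gap between curves at 12) x (Q* - 12) = (1/2)(83)(41.5) = 1722.25.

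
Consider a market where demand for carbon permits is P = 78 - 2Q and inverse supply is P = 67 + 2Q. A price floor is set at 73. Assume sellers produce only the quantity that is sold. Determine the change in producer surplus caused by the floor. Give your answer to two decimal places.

Free-market equilibrium: 78 - 2Q = 67 + 2Q gives Q* = 2.75, P* = 72.5.
At the floor price 73, quantity demanded is (78 - 73)/2 = 2.5; demand is the short side, so Q = 2.5 trades at P = 73.
PS goes from (1/2)(2.75)(5.5) = 7.5625 to 8.75 (computed as (73 - 67)(2.5) - (1/2)(2)(2.5)^2), a change of 1.1875.

1.19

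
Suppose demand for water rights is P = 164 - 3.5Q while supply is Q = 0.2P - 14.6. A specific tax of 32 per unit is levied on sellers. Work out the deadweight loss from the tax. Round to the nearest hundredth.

Rewriting supply in inverse form: P = 73 + 5Q.
Pre-tax equilibrium: 164 - 3.5Q = 73 + 5Q gives Q* = 10.7059, P* = 126.5294.
A tax on sellers shifts supply up by 32: 164 - 3.5Q = 73 + 5Q + 32, so Q_t = 6.9412. Buyers pay P_b = 139.7059; sellers receive P_s = P_b - 32 = 107.7059.
The welfare triangle lost has base Q* - Q_t = 3.7647 and height t = 32, so DWL = (1/2)(3.7647)(32) = 60.2353.

60.24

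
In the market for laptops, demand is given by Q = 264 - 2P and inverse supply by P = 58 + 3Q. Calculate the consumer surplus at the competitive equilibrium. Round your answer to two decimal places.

Rewriting demand in inverse form: P = 132 - 0.5Q.
Equilibrium: 132 - 0.5Q = 58 + 3Q, so Q* = 21.1429 and P* = 121.4286.
Consumer surplus is the triangle under demand above P*: (1/2)(21.1429)(132 - 121.4286) = (1/2)(21.1429)(10.5714) = 111.7551.

111.76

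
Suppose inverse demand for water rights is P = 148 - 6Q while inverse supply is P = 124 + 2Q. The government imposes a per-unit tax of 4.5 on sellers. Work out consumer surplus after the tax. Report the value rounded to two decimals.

Pre-tax equilibrium: 148 - 6Q = 124 + 2Q gives Q* = 3, P* = 130.
With the tax, sellers need 4.5 more per unit: 148 - 6Q = 124 + 2Q + 4.5, so Q_t = 2.4375. Buyers pay P_b = 133.375; sellers receive P_s = P_b - 4.5 = 128.875.
Consumer surplus is the triangle under demand above P_b: (1/2)(2.4375)(148 - 133.375) = 17.8242.

17.82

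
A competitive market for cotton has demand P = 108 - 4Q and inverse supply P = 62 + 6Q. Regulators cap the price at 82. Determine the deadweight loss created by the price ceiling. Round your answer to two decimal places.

8.02

Free-market equilibrium: 108 - 4Q = 62 + 6Q gives Q* = 4.6, P* = 89.6.
At P = 82, sellers supply (82 - 62)/6 = 3.3333 while buyers want more, so the quantity traded is 3.3333 at price 82.
The lost-trades triangle has base Q* - 3.3333 = 1.2667 and height equal to the gap between the curves at Q = 3.3333, which is 94.6667 - 82 = 12.6667. DWL = (1/2)(1.2667)(12.6667) = 8.0222.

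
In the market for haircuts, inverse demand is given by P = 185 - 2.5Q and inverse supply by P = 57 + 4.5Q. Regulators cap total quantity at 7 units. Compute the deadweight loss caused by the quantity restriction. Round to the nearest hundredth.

Unrestricted equilibrium: Q* = (185 - 57)/(2.5 + 4.5) = 18.2857.
At Q = 7 the demand price is 185 - 2.5(7) = 167.5 and the supply price is 57 + 4.5(7) = 88.5.
DWL = (1/2)(gap between curves at 7) x (Q* - 7) = (1/2)(79)(11.2857) = 445.7857.

445.79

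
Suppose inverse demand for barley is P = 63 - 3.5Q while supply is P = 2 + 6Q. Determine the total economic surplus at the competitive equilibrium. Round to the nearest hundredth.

Set 63 - 3.5Q = 2 + 6Q, which gives 61 = 9.5Q, so Q* = 6.4211 and P* = 63 - 3.5(6.4211) = 40.5263.
Total surplus is the full triangle between the curves from 0 to Q*: (1/2)(6.4211)(63 - 2) = 195.8421.

195.84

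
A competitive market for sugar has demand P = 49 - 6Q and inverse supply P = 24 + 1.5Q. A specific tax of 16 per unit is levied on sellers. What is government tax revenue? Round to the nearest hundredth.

Without the tax, 49 - 6Q = 24 + 1.5Q so Q* = 3.3333 and P* = 29.
A tax on sellers shifts supply up by 16: 49 - 6Q = 24 + 1.5Q + 16, so Q_t = 1.2. Buyers pay P_b = 41.8; sellers receive P_s = P_b - 16 = 25.8.
Tax revenue = t x Q_t = 16 x 1.2 = 19.2.

19.20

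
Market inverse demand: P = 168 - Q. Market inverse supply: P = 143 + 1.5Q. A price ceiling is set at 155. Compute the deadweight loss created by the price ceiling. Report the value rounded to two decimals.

5.00

Free-market equilibrium: 168 - Q = 143 + 1.5Q gives Q* = 10, P* = 158.
At P = 155, sellers supply (155 - 143)/1.5 = 8 while buyers want more, so the quantity traded is 8 at price 155.
The lost-trades triangle has base Q* - 8 = 2 and height equal to the gap between the curves at Q = 8, which is 160 - 155 = 5. DWL = (1/2)(2)(5) = 5.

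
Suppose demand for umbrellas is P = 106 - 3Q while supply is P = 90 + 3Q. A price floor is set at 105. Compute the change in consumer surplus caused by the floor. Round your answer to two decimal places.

Without the control, 106 - 3Q = 90 + 3Q so Q* = 2.6667 and P* = 98.
At P = 105, buyers demand (106 - 105)/3 = 0.3333 while sellers would supply more, so the quantity traded is 0.3333 at price 105.
CS goes from (1/2)(2.6667)(8) = 10.6667 to 0.1667 (computed as (106 - 105)(0.3333) - (1/2)(3)(0.3333)^2), a change of -10.5.

-10.50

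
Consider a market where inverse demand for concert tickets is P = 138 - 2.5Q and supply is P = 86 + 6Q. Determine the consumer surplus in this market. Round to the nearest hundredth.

Equilibrium: 138 - 2.5Q = 86 + 6Q, so Q* = 6.1176 and P* = 122.7059.
The demand choke price is 138, so CS = (1/2)(Q*)(138 - P*) = (1/2)(6.1176)(15.2941) = 46.782.

46.78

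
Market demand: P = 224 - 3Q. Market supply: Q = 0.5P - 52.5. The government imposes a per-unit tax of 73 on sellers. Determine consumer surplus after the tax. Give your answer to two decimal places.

Rewriting supply in inverse form: P = 105 + 2Q.
Pre-tax equilibrium: 224 - 3Q = 105 + 2Q gives Q* = 23.8, P* = 152.6.
A tax on sellers shifts supply up by 73: 224 - 3Q = 105 + 2Q + 73, so Q_t = 9.2. Buyers pay P_b = 196.4; sellers receive P_s = P_b - 73 = 123.4.
Consumer surplus is the triangle under demand above P_b: (1/2)(9.2)(224 - 196.4) = 126.96.

126.96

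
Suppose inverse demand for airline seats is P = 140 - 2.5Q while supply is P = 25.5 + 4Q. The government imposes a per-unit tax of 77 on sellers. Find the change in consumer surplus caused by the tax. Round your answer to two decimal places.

Pre-tax equilibrium: 140 - 2.5Q = 25.5 + 4Q gives Q* = 17.6154, P* = 95.9615.
With the tax, sellers need 77 more per unit: 140 - 2.5Q = 25.5 + 4Q + 77, so Q_t = 5.7692. Buyers pay P_b = 125.5769; sellers receive P_s = P_b - 77 = 48.5769.
Consumers lose the trapezoid between P* and P_b out to Q_t plus the triangle from Q_t to Q*: change in CS = 41.605 - 387.8772 = -346.2722.

-346.27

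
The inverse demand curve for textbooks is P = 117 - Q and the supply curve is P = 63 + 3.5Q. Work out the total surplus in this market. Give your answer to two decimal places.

Setting demand equal to supply, 54 = 4.5Q, so Q* = 12 and P* = 105.
CS = (1/2)(12)(12) = 72 and PS = (1/2)(12)(42) = 252, so total surplus = 324.

324.00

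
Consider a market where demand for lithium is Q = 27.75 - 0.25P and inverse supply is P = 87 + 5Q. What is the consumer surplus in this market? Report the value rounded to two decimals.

14.22

Rewriting demand in inverse form: P = 111 - 4Q.
Set 111 - 4Q = 87 + 5Q, which gives 24 = 9Q, so Q* = 2.6667 and P* = 111 - 4(2.6667) = 100.3333.
Consumer surplus is the triangle under demand above P*: (1/2)(2.6667)(111 - 100.3333) = (1/2)(2.6667)(10.6667) = 14.2222.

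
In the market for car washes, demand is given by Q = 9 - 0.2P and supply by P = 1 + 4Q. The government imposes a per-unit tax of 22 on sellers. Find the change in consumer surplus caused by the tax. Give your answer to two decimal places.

-44.81

Rewriting demand in inverse form: P = 45 - 5Q.
Without the tax, 45 - 5Q = 1 + 4Q so Q* = 4.8889 and P* = 20.5556.
With the tax, sellers need 22 more per unit: 45 - 5Q = 1 + 4Q + 22, so Q_t = 2.4444. Buyers pay P_b = 32.7778; sellers receive P_s = P_b - 22 = 10.7778.
CS falls from (1/2)(4.8889)(24.4444) = 59.7531 to (1/2)(2.4444)(12.2222) = 14.9383, a change of -44.8148.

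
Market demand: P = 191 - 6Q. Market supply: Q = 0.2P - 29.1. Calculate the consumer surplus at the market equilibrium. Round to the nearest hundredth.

51.33

Rewriting supply in inverse form: P = 145.5 + 5Q.
Setting demand equal to supply, 45.5 = 11Q, so Q* = 4.1364 and P* = 166.1818.
Consumer surplus is the triangle under demand above P*: (1/2)(4.1364)(191 - 166.1818) = (1/2)(4.1364)(24.8182) = 51.3285.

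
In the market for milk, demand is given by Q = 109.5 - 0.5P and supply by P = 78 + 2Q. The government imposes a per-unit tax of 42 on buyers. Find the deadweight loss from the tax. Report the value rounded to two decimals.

Rewriting demand in inverse form: P = 219 - 2Q.
Pre-tax equilibrium: 219 - 2Q = 78 + 2Q gives Q* = 35.25, P* = 148.5.
A tax on buyers shifts demand down by 42: (219 - 42) - 2Q = 78 + 2Q, so Q_t = 24.75. Buyers pay P_b = 169.5; sellers receive P_s = P_b - 42 = 127.5.
Deadweight loss is the triangle between the curves from Q_t to Q*: (1/2)(35.25 - 24.75)(42) = 220.5.

220.50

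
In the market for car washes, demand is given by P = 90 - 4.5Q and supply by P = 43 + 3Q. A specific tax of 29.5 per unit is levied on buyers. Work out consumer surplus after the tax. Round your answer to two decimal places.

Pre-tax equilibrium: 90 - 4.5Q = 43 + 3Q gives Q* = 6.2667, P* = 61.8.
With the tax, buyers' net willingness to pay falls by 29.5: (90 - 29.5) - 4.5Q = 43 + 3Q, so Q_t = 2.3333. Buyers pay P_b = 79.5; sellers receive P_s = P_b - 29.5 = 50.
CS = (1/2)(Q_t)(90 - P_b) = (1/2)(2.3333)(10.5) = 12.25.

12.25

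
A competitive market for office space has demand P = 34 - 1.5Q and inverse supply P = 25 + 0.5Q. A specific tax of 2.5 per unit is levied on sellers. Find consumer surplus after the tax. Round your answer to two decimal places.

Pre-tax equilibrium: 34 - 1.5Q = 25 + 0.5Q gives Q* = 4.5, P* = 27.25.
With the tax, sellers need 2.5 more per unit: 34 - 1.5Q = 25 + 0.5Q + 2.5, so Q_t = 3.25. Buyers pay P_b = 29.125; sellers receive P_s = P_b - 2.5 = 26.625.
Consumer surplus is the triangle under demand above P_b: (1/2)(3.25)(34 - 29.125) = 7.9219.

7.92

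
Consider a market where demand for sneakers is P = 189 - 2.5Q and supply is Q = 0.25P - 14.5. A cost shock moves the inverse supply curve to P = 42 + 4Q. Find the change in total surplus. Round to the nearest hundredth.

342.15

Rewriting supply in inverse form: P = 58 + 4Q.
Initial equilibrium: Q_0 = 20.1538, P_0 = 138.6154; CS_0 = (1/2)(20.1538)(50.3846) = 507.7219, PS_0 = (1/2)(20.1538)(80.6154) = 812.355.
New equilibrium: 189 - 2.5Q = 42 + 4Q gives Q_1 = 22.6154, P_1 = 132.4615; CS_1 = 639.3195, PS_1 = 1022.9112.
Change in total surplus = (639.3195 + 1022.9112) - (507.7219 + 812.355) = 342.1538.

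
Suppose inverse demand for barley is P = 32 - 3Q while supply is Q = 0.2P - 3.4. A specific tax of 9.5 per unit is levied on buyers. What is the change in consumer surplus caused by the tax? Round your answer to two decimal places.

Rewriting supply in inverse form: P = 17 + 5Q.
Pre-tax equilibrium: 32 - 3Q = 17 + 5Q gives Q* = 1.875, P* = 26.375.
A tax on buyers shifts demand down by 9.5: (32 - 9.5) - 3Q = 17 + 5Q, so Q_t = 0.6875. Buyers pay P_b = 29.9375; sellers receive P_s = P_b - 9.5 = 20.4375.
CS falls from (1/2)(1.875)(5.625) = 5.2734 to (1/2)(0.6875)(2.0625) = 0.709, a change of -4.5645.

-4.56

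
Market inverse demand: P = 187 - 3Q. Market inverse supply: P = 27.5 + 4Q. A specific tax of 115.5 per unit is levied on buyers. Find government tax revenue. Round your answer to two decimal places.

726.00

Pre-tax equilibrium: 187 - 3Q = 27.5 + 4Q gives Q* = 22.7857, P* = 118.6429.
A tax on buyers shifts demand down by 115.5: (187 - 115.5) - 3Q = 27.5 + 4Q, so Q_t = 6.2857. Buyers pay P_b = 168.1429; sellers receive P_s = P_b - 115.5 = 52.6429.
Tax revenue = t x Q_t = 115.5 x 6.2857 = 726.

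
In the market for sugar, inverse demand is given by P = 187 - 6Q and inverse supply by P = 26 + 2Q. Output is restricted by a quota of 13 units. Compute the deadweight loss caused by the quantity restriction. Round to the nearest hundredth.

203.06

Unrestricted equilibrium: Q* = (187 - 26)/(6 + 2) = 20.125.
At Q = 13 the demand price is 187 - 6(13) = 109 and the supply price is 26 + 2(13) = 52.
Deadweight loss is the triangle between the curves from 13 to 20.125: (1/2)(109 - 52)(20.125 - 13) = 203.0625.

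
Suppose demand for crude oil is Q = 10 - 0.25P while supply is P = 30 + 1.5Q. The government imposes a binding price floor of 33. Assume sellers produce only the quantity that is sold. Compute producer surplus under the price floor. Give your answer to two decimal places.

Rewriting demand in inverse form: P = 40 - 4Q.
Free-market equilibrium: 40 - 4Q = 30 + 1.5Q gives Q* = 1.8182, P* = 32.7273.
At the floor price 33, quantity demanded is (40 - 33)/4 = 1.75; demand is the short side, so Q = 1.75 trades at P = 33.
The supply price at Q = 1.75 is 32.625. PS is the trapezoid between 33 and supply over [0, 1.75]: (1/2)[(33 - 30) + (33 - 32.625)](1.75) = 2.9531.

2.95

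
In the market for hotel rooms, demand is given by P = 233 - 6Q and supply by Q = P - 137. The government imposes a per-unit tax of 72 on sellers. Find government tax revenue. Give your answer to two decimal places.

246.86

Rewriting supply in inverse form: P = 137 + Q.
Without the tax, 233 - 6Q = 137 + Q so Q* = 13.7143 and P* = 150.7143.
A tax on sellers shifts supply up by 72: 233 - 6Q = 137 + Q + 72, so Q_t = 3.4286. Buyers pay P_b = 212.4286; sellers receive P_s = P_b - 72 = 140.4286.
Revenue is the tax times quantity traded: 72 x 3.4286 = 246.8571.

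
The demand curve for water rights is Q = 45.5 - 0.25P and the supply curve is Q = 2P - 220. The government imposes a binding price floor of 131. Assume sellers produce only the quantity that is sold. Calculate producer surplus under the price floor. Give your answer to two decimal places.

Rewriting demand in inverse form: P = 182 - 4Q.
Rewriting supply in inverse form: P = 110 + 0.5Q.
Free-market equilibrium: 182 - 4Q = 110 + 0.5Q gives Q* = 16, P* = 118.
At P = 131, buyers demand (182 - 131)/4 = 12.75 while sellers would supply more, so the quantity traded is 12.75 at price 131.
The supply price at Q = 12.75 is 116.375. PS is the trapezoid between 131 and supply over [0, 12.75]: (1/2)[(131 - 110) + (131 - 116.375)](12.75) = 227.1094.

227.11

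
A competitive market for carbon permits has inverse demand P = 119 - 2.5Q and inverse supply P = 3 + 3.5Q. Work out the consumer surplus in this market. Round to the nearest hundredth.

Setting demand equal to supply, 116 = 6Q, so Q* = 19.3333 and P* = 70.6667.
The demand choke price is 119, so CS = (1/2)(Q*)(119 - P*) = (1/2)(19.3333)(48.3333) = 467.2222.

467.22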